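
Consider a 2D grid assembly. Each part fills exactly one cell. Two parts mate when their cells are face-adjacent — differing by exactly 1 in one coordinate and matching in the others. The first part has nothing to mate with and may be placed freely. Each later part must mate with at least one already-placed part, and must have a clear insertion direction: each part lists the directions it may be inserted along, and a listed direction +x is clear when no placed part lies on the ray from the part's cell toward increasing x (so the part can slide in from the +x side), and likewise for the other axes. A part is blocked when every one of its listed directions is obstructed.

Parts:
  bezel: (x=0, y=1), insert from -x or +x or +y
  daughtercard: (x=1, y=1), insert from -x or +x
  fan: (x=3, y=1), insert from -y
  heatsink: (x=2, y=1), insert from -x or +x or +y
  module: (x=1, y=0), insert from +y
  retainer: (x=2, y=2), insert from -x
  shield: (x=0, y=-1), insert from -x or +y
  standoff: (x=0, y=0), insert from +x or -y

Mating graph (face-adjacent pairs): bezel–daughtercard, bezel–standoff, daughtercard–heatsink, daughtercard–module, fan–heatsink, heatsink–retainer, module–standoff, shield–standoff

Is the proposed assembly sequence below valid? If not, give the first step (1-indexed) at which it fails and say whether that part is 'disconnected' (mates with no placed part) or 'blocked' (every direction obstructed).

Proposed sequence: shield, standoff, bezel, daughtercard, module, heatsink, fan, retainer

Invalid at step 5 (blocked)

1. shield@(0, -1) [-x clear] — {shield}
2. standoff@(0, 0) [+x clear] — {shield, standoff}
3. bezel@(0, 1) [-x clear] — {bezel, shield, standoff}
4. daughtercard@(1, 1) [+x clear] — {bezel, daughtercard, shield, standoff}
5. module@(1, 0) — +y all obstructed ⇒ blocked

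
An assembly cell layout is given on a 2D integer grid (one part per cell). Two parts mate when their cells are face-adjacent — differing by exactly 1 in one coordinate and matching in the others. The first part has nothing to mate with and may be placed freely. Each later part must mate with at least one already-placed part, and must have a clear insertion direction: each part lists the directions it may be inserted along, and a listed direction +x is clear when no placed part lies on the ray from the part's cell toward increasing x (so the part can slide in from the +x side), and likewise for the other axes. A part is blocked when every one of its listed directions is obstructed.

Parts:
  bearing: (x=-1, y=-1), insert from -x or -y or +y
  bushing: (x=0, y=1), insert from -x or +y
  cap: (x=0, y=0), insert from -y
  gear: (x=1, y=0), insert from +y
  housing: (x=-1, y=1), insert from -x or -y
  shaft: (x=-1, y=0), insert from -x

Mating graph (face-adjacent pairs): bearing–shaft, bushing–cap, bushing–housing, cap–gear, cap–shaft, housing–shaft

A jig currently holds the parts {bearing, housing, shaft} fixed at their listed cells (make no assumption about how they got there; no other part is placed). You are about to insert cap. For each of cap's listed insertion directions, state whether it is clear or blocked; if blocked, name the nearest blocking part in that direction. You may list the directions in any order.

-y: clear

-y: ray from cap(0, 0) has no placed part ⇒ clear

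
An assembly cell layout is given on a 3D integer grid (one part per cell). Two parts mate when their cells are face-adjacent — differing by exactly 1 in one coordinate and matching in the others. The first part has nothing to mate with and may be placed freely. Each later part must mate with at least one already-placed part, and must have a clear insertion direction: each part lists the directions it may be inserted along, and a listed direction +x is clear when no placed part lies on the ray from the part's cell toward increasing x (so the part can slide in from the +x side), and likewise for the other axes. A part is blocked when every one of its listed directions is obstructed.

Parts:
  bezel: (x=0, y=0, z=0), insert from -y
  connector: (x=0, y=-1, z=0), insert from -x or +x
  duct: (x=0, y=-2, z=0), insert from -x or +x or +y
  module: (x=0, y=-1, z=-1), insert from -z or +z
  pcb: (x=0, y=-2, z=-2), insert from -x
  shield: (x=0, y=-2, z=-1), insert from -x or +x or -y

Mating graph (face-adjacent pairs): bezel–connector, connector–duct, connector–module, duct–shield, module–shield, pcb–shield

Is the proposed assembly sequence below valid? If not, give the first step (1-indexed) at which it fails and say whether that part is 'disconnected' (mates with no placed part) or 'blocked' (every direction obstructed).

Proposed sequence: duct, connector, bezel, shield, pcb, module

1. duct@(0, -2, 0) [-x clear] — {duct}
2. connector@(0, -1, 0) [-x clear] — {connector, duct}
3. bezel@(0, 0, 0) — -y all obstructed ⇒ blocked

Invalid at step 3 (blocked)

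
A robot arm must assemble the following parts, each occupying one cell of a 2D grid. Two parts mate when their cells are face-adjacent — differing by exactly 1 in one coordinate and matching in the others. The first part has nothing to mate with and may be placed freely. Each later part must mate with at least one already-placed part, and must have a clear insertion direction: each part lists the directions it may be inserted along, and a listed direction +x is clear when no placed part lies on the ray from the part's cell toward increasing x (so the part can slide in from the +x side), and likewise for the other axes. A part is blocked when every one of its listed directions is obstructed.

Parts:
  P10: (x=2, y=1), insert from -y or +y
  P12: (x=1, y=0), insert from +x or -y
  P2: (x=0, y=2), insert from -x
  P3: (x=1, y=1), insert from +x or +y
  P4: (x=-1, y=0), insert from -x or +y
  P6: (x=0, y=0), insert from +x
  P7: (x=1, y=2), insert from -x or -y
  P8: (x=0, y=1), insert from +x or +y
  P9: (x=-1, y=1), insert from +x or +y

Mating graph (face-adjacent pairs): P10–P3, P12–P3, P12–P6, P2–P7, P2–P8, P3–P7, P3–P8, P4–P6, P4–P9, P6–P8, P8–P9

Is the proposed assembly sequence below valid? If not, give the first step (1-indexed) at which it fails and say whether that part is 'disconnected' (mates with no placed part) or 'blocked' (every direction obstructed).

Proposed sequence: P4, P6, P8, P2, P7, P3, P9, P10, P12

1. P4@(-1, 0) [-x clear] — {P4}
2. P6@(0, 0) [+x clear] — {P4, P6}
3. P8@(0, 1) [+x clear] — {P4, P6, P8}
4. P2@(0, 2) [-x clear] — {P2, P4, P6, P8}
5. P7@(1, 2) [-y clear] — {P2, P4, P6, P7, P8}
6. P3@(1, 1) [+x clear] — {P2, P3, P4, P6, P7, P8}
7. P9@(-1, 1) [+y clear] — {P2, P3, P4, P6, P7, P8, P9}
8. P10@(2, 1) [-y clear] — {P10, P2, P3, P4, P6, P7, P8, P9}
9. P12@(1, 0) [+x clear] — {P10, P12, P2, P3, P4, P6, P7, P8, P9}

Valid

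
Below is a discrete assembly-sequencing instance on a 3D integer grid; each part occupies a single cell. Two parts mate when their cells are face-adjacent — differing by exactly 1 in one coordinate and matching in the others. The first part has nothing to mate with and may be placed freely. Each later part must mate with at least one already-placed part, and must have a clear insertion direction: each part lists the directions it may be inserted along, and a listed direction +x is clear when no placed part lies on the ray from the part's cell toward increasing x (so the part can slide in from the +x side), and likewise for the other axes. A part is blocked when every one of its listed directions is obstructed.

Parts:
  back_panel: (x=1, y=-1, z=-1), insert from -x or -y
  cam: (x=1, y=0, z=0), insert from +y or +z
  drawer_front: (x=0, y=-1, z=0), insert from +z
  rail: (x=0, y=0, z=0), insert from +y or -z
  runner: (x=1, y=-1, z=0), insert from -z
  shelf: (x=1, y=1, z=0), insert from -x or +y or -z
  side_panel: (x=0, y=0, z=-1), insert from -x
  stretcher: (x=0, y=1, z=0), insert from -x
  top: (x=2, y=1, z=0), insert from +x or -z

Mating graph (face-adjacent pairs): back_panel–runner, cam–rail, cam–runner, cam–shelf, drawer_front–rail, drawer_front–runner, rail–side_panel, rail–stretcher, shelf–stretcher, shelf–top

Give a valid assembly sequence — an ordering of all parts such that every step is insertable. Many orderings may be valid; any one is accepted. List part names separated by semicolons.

1. runner@(1, -1, 0) [-z clear] — {runner}
2. drawer_front@(0, -1, 0) [+z clear] — {drawer_front, runner}
3. cam@(1, 0, 0) [+y clear] — {cam, drawer_front, runner}
4. shelf@(1, 1, 0) [-x clear] — {cam, drawer_front, runner, shelf}
5. stretcher@(0, 1, 0) [-x clear] — {cam, drawer_front, runner, shelf, stretcher}
6. back_panel@(1, -1, -1) [-x clear] — {back_panel, cam, drawer_front, runner, shelf, stretcher}
7. rail@(0, 0, 0) [-z clear] — {back_panel, cam, drawer_front, rail, runner, shelf, stretcher}
8. side_panel@(0, 0, -1) [-x clear] — {back_panel, cam, drawer_front, rail, runner, shelf, side_panel, stretcher}
9. top@(2, 1, 0) [+x clear] — {back_panel, cam, drawer_front, rail, runner, shelf, side_panel, stretcher, top}

runner; drawer_front; cam; shelf; stretcher; back_panel; rail; side_panel; top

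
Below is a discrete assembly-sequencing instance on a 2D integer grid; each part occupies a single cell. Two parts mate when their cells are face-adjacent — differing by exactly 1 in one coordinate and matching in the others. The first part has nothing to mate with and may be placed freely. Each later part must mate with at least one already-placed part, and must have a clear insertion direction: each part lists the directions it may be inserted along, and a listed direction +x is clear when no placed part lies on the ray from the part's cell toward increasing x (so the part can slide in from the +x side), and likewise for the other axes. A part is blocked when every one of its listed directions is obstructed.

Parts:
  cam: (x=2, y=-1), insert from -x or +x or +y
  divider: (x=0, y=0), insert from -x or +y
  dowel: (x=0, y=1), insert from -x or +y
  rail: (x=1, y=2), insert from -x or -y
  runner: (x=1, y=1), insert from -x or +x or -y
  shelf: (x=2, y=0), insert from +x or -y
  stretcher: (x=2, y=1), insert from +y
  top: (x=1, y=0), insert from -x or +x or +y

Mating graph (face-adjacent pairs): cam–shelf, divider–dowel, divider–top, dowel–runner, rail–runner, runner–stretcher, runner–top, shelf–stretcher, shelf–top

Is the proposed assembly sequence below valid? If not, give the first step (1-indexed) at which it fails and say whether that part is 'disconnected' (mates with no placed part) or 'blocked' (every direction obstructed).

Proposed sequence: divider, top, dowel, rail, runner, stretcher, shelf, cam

Invalid at step 4 (disconnected)

1. divider@(0, 0) [-x clear] — {divider}
2. top@(1, 0) [+x clear] — {divider, top}
3. dowel@(0, 1) [-x clear] — {divider, dowel, top}
4. rail@(1, 2) — no placed neighbour ⇒ disconnected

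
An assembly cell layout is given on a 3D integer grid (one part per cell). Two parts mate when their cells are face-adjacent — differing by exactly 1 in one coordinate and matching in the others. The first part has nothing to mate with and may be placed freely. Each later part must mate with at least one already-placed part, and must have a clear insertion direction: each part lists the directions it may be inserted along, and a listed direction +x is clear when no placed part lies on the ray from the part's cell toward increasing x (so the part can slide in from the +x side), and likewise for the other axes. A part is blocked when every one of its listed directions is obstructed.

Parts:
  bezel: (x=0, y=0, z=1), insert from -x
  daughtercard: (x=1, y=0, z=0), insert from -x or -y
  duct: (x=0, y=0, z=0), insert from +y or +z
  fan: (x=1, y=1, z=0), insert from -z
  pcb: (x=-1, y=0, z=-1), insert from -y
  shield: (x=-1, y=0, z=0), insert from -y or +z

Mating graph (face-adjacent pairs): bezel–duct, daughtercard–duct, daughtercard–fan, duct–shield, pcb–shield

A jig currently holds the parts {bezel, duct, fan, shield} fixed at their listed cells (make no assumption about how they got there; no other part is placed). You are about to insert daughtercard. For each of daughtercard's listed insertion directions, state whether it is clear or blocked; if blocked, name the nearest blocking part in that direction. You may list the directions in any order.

-x: blocked by duct; -y: clear

-x: nearest on ray is duct@(0, 0, 0) ⇒ blocked
-y: ray from daughtercard(1, 0, 0) has no placed part ⇒ clear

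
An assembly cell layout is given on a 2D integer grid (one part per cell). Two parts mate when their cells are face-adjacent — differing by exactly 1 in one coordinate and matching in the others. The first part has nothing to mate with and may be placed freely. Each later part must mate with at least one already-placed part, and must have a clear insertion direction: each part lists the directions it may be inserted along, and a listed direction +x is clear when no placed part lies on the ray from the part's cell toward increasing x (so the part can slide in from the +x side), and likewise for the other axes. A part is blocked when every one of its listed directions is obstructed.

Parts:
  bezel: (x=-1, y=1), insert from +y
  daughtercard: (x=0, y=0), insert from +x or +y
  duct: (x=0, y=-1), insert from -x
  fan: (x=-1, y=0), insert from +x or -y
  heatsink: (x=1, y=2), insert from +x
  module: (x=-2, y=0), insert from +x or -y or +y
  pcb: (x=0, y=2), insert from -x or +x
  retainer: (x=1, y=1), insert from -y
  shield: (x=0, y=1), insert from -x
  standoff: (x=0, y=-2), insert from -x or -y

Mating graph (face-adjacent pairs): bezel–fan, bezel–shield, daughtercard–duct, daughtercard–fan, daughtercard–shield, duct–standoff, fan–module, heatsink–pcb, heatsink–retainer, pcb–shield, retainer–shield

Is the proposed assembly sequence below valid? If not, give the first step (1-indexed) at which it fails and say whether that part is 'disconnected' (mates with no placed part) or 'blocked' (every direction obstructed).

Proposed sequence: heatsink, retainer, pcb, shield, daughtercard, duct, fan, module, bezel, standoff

1. heatsink@(1, 2) [+x clear] — {heatsink}
2. retainer@(1, 1) [-y clear] — {heatsink, retainer}
3. pcb@(0, 2) [-x clear] — {heatsink, pcb, retainer}
4. shield@(0, 1) [-x clear] — {heatsink, pcb, retainer, shield}
5. daughtercard@(0, 0) [+x clear] — {daughtercard, heatsink, pcb, retainer, shield}
6. duct@(0, -1) [-x clear] — {daughtercard, duct, heatsink, pcb, retainer, shield}
7. fan@(-1, 0) [-y clear] — {daughtercard, duct, fan, heatsink, pcb, retainer, shield}
8. module@(-2, 0) [-y clear] — {daughtercard, duct, fan, heatsink, module, pcb, retainer, shield}
9. bezel@(-1, 1) [+y clear] — {bezel, daughtercard, duct, fan, heatsink, module, pcb, retainer, shield}
10. standoff@(0, -2) [-x clear] — {bezel, daughtercard, duct, fan, heatsink, module, pcb, retainer, shield, standoff}

Valid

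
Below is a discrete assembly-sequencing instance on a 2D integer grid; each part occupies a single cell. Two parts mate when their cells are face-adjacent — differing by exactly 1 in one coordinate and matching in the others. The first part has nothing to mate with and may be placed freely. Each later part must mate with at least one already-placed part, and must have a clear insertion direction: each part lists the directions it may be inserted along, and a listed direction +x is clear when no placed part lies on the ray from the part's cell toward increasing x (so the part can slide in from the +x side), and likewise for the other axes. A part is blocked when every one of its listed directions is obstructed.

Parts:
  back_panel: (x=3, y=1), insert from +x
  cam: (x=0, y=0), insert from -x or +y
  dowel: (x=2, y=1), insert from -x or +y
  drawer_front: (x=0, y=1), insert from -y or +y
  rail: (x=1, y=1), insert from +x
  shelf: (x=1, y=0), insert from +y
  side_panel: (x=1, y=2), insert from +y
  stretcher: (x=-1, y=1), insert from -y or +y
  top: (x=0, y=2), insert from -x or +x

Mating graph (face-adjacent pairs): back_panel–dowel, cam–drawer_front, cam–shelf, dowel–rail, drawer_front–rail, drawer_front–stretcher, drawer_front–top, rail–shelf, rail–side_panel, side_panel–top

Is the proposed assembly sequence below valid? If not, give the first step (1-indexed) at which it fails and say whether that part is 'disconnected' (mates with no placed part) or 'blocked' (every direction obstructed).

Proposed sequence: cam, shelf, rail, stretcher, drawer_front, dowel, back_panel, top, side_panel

1. cam@(0, 0) [-x clear] — {cam}
2. shelf@(1, 0) [+y clear] — {cam, shelf}
3. rail@(1, 1) [+x clear] — {cam, rail, shelf}
4. stretcher@(-1, 1) — no placed neighbour ⇒ disconnected

Invalid at step 4 (disconnected)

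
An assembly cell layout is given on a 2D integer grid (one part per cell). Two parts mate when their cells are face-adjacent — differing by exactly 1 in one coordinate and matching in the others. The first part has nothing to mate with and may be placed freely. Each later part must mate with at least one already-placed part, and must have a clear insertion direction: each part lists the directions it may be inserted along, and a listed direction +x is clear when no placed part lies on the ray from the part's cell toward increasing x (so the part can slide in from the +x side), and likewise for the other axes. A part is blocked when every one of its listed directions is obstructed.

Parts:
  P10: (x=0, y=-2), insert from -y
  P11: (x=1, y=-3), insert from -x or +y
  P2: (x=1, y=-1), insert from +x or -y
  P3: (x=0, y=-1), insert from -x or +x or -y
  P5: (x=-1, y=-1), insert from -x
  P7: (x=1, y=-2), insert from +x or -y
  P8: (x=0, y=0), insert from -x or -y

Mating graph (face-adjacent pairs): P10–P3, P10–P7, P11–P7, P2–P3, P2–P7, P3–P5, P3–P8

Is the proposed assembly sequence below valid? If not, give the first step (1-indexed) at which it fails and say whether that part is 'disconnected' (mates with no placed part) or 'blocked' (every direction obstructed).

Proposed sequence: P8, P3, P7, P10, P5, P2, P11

1. P8@(0, 0) [-x clear] — {P8}
2. P3@(0, -1) [-x clear] — {P3, P8}
3. P7@(1, -2) — no placed neighbour ⇒ disconnected

Invalid at step 3 (disconnected)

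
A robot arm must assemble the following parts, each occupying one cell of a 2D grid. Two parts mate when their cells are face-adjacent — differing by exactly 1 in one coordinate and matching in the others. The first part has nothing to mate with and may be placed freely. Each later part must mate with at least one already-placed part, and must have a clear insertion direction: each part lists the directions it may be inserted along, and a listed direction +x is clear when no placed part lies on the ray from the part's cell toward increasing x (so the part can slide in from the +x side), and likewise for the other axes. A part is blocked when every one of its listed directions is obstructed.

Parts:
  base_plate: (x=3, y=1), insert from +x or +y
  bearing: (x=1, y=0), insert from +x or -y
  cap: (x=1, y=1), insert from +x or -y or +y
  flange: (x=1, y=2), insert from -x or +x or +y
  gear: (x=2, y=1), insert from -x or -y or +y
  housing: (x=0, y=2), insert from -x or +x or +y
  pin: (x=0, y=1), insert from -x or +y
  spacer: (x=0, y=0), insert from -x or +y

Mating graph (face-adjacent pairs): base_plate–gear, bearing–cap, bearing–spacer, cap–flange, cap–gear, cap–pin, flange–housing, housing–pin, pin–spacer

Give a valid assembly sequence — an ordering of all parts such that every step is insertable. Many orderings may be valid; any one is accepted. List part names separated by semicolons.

spacer; pin; housing; flange; bearing; cap; gear; base_plate

1. spacer@(0, 0) [-x clear] — {spacer}
2. pin@(0, 1) [-x clear] — {pin, spacer}
3. housing@(0, 2) [-x clear] — {housing, pin, spacer}
4. flange@(1, 2) [+x clear] — {flange, housing, pin, spacer}
5. bearing@(1, 0) [+x clear] — {bearing, flange, housing, pin, spacer}
6. cap@(1, 1) [+x clear] — {bearing, cap, flange, housing, pin, spacer}
7. gear@(2, 1) [-y clear] — {bearing, cap, flange, gear, housing, pin, spacer}
8. base_plate@(3, 1) [+x clear] — {base_plate, bearing, cap, flange, gear, housing, pin, spacer}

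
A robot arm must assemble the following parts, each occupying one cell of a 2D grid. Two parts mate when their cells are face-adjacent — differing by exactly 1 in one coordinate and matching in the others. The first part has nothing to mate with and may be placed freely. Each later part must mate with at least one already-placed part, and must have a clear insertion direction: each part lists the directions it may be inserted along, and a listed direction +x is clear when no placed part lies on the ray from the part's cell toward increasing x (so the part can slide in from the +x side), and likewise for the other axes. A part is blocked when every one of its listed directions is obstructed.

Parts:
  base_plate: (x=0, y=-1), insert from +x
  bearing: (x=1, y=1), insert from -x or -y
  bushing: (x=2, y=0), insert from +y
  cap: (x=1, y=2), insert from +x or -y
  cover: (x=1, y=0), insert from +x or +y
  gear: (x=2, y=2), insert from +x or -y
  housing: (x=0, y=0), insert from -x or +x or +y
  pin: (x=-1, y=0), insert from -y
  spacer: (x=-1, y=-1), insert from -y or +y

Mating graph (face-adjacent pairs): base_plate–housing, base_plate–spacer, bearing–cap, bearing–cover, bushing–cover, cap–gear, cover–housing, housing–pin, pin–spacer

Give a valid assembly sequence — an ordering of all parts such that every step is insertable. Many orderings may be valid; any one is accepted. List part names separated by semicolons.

1. pin@(-1, 0) [-y clear] — {pin}
2. housing@(0, 0) [+x clear] — {housing, pin}
3. base_plate@(0, -1) [+x clear] — {base_plate, housing, pin}
4. cover@(1, 0) [+x clear] — {base_plate, cover, housing, pin}
5. bearing@(1, 1) [-x clear] — {base_plate, bearing, cover, housing, pin}
6. bushing@(2, 0) [+y clear] — {base_plate, bearing, bushing, cover, housing, pin}
7. spacer@(-1, -1) [-y clear] — {base_plate, bearing, bushing, cover, housing, pin, spacer}
8. cap@(1, 2) [+x clear] — {base_plate, bearing, bushing, cap, cover, housing, pin, spacer}
9. gear@(2, 2) [+x clear] — {base_plate, bearing, bushing, cap, cover, gear, housing, pin, spacer}

pin; housing; base_plate; cover; bearing; bushing; spacer; cap; gear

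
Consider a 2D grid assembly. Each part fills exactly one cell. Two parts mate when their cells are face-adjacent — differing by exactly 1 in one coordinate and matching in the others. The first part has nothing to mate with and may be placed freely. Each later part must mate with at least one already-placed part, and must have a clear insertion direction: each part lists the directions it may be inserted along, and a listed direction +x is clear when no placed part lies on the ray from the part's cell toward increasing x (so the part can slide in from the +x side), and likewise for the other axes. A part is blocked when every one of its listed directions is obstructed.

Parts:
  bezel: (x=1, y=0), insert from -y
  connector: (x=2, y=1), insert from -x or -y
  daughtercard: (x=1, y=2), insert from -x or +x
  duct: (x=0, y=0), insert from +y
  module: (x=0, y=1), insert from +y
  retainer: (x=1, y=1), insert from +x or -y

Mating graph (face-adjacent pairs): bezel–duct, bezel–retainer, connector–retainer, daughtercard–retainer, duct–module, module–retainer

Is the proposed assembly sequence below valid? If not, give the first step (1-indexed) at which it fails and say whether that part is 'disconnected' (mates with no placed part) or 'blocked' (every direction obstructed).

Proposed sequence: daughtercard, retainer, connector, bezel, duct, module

1. daughtercard@(1, 2) [-x clear] — {daughtercard}
2. retainer@(1, 1) [+x clear] — {daughtercard, retainer}
3. connector@(2, 1) [-y clear] — {connector, daughtercard, retainer}
4. bezel@(1, 0) [-y clear] — {bezel, connector, daughtercard, retainer}
5. duct@(0, 0) [+y clear] — {bezel, connector, daughtercard, duct, retainer}
6. module@(0, 1) [+y clear] — {bezel, connector, daughtercard, duct, module, retainer}

Valid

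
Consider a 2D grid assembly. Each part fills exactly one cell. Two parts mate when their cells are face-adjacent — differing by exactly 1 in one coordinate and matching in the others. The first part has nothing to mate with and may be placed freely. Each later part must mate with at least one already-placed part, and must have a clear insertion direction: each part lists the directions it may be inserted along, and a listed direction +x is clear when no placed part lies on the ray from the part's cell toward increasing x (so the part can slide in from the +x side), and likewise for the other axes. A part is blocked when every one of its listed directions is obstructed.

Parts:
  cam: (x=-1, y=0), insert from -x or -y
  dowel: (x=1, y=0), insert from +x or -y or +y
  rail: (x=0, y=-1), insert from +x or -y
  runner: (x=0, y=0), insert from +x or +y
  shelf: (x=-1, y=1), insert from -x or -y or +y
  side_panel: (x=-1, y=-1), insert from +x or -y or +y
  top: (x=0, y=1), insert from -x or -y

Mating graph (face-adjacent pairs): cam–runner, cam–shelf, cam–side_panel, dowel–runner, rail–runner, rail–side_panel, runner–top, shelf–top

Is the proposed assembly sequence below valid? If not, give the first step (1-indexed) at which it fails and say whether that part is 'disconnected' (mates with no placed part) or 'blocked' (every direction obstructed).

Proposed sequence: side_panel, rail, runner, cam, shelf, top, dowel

Invalid at step 6 (blocked)

1. side_panel@(-1, -1) [+x clear] — {side_panel}
2. rail@(0, -1) [+x clear] — {rail, side_panel}
3. runner@(0, 0) [+x clear] — {rail, runner, side_panel}
4. cam@(-1, 0) [-x clear] — {cam, rail, runner, side_panel}
5. shelf@(-1, 1) [-x clear] — {cam, rail, runner, shelf, side_panel}
6. top@(0, 1) — -x/-y all obstructed ⇒ blocked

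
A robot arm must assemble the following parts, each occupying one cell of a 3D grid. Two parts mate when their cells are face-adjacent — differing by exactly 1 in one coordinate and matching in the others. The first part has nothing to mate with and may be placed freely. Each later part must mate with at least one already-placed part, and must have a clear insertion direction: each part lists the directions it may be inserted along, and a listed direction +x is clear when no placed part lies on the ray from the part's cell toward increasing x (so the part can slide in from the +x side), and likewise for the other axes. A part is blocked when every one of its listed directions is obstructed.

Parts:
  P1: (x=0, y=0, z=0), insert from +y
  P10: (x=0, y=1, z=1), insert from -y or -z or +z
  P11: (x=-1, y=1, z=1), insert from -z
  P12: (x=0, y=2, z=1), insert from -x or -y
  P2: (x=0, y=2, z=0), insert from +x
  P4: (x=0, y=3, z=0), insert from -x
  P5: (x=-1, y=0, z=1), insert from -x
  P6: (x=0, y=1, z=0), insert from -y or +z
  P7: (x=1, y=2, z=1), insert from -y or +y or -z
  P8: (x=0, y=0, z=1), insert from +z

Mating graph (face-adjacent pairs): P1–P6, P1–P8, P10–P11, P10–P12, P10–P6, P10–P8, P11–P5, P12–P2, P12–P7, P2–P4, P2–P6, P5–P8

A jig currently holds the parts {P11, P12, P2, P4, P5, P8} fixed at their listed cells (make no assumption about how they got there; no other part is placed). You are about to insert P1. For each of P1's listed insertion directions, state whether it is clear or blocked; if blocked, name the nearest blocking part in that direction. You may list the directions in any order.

+y: nearest on ray is P2@(0, 2, 0) ⇒ blocked

+y: blocked by P2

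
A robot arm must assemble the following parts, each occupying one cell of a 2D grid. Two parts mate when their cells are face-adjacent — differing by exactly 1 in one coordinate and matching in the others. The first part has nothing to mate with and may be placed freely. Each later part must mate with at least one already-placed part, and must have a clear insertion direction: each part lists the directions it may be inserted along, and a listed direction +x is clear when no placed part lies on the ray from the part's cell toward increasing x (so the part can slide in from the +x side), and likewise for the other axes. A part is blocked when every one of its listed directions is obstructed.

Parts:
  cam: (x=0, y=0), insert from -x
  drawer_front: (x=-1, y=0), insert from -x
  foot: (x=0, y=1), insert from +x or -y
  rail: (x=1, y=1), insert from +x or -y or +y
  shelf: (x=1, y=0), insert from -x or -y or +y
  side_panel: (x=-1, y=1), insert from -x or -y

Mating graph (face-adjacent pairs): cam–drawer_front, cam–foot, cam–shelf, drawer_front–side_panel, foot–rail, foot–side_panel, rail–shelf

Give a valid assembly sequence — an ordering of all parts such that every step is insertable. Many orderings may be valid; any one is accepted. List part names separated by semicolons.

side_panel; foot; rail; shelf; cam; drawer_front

1. side_panel@(-1, 1) [-x clear] — {side_panel}
2. foot@(0, 1) [+x clear] — {foot, side_panel}
3. rail@(1, 1) [+x clear] — {foot, rail, side_panel}
4. shelf@(1, 0) [-x clear] — {foot, rail, shelf, side_panel}
5. cam@(0, 0) [-x clear] — {cam, foot, rail, shelf, side_panel}
6. drawer_front@(-1, 0) [-x clear] — {cam, drawer_front, foot, rail, shelf, side_panel}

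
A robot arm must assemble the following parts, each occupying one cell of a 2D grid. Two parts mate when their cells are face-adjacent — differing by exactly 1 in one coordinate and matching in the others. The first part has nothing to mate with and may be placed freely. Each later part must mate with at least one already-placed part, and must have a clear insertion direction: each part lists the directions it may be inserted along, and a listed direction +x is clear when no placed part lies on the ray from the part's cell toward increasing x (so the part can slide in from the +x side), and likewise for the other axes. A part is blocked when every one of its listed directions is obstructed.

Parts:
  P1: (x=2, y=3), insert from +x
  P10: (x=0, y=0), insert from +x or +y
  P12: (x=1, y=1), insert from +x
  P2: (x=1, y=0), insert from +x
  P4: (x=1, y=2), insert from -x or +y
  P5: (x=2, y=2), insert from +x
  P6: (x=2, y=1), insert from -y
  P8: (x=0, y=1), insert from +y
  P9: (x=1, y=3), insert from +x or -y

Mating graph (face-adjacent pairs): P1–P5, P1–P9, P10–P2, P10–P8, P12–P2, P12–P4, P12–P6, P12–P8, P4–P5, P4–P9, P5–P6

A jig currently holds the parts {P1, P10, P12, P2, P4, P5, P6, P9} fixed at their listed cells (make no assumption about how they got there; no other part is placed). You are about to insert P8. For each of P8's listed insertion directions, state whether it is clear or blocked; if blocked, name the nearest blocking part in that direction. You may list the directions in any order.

+y: clear

+y: ray from P8(0, 1) has no placed part ⇒ clear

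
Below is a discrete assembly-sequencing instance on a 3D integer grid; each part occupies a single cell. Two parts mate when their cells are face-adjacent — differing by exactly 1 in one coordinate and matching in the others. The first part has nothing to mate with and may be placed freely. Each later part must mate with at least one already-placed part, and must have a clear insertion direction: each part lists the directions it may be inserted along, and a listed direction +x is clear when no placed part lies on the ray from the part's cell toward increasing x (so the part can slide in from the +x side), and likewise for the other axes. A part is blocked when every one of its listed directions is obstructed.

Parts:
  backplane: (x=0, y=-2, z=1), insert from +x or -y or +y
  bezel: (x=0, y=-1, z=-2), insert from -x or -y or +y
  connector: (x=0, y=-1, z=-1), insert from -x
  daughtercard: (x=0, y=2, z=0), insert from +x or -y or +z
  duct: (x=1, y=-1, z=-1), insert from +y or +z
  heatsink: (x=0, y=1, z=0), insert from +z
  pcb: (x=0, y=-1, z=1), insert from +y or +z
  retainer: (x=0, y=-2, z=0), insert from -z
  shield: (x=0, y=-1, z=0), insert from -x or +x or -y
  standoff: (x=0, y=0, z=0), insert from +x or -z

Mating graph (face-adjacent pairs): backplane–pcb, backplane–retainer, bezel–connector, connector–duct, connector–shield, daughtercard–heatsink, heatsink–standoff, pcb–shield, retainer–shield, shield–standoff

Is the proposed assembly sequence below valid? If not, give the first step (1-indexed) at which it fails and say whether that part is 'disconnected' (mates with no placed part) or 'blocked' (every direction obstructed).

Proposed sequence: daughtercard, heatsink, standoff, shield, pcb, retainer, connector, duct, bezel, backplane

1. daughtercard@(0, 2, 0) [+x clear] — {daughtercard}
2. heatsink@(0, 1, 0) [+z clear] — {daughtercard, heatsink}
3. standoff@(0, 0, 0) [+x clear] — {daughtercard, heatsink, standoff}
4. shield@(0, -1, 0) [-x clear] — {daughtercard, heatsink, shield, standoff}
5. pcb@(0, -1, 1) [+y clear] — {daughtercard, heatsink, pcb, shield, standoff}
6. retainer@(0, -2, 0) [-z clear] — {daughtercard, heatsink, pcb, retainer, shield, standoff}
7. connector@(0, -1, -1) [-x clear] — {connector, daughtercard, heatsink, pcb, retainer, shield, standoff}
8. duct@(1, -1, -1) [+y clear] — {connector, daughtercard, duct, heatsink, pcb, retainer, shield, standoff}
9. bezel@(0, -1, -2) [-x clear] — {bezel, connector, daughtercard, duct, heatsink, pcb, retainer, shield, standoff}
10. backplane@(0, -2, 1) [+x clear] — {backplane, bezel, connector, daughtercard, duct, heatsink, pcb, retainer, shield, standoff}

Valid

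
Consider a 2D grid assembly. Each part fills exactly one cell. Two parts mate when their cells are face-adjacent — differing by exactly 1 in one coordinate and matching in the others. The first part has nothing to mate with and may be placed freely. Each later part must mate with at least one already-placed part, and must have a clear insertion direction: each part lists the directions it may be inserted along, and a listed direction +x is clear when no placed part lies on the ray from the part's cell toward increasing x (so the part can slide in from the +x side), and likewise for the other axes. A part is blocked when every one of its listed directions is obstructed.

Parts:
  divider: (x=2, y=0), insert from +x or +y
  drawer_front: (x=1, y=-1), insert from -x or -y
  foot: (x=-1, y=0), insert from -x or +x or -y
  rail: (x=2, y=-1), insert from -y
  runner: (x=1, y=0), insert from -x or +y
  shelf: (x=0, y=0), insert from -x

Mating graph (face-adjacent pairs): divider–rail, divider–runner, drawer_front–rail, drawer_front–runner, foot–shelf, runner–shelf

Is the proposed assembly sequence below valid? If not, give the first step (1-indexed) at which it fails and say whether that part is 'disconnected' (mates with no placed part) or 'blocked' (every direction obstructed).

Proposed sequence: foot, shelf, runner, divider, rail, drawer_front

1. foot@(-1, 0) [-x clear] — {foot}
2. shelf@(0, 0) — -x all obstructed ⇒ blocked

Invalid at step 2 (blocked)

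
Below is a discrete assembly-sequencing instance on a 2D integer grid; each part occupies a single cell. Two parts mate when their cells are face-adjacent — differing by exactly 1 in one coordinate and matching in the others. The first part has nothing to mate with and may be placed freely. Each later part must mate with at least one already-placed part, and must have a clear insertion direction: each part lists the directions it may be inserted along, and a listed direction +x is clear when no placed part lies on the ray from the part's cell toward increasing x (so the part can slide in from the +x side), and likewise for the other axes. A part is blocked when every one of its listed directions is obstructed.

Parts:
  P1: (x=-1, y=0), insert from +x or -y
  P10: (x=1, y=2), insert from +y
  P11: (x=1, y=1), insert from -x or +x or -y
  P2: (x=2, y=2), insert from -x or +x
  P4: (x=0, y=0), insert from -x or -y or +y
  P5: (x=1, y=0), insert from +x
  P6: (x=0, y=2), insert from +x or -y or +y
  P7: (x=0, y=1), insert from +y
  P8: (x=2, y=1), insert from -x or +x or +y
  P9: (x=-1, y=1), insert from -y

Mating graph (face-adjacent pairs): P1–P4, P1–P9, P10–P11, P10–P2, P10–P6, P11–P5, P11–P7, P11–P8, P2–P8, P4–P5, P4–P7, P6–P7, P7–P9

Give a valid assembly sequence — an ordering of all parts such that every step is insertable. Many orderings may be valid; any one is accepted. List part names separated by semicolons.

1. P9@(-1, 1) [-y clear] — {P9}
2. P7@(0, 1) [+y clear] — {P7, P9}
3. P6@(0, 2) [+x clear] — {P6, P7, P9}
4. P10@(1, 2) [+y clear] — {P10, P6, P7, P9}
5. P1@(-1, 0) [+x clear] — {P1, P10, P6, P7, P9}
6. P11@(1, 1) [+x clear] — {P1, P10, P11, P6, P7, P9}
7. P8@(2, 1) [+x clear] — {P1, P10, P11, P6, P7, P8, P9}
8. P4@(0, 0) [-y clear] — {P1, P10, P11, P4, P6, P7, P8, P9}
9. P2@(2, 2) [+x clear] — {P1, P10, P11, P2, P4, P6, P7, P8, P9}
10. P5@(1, 0) [+x clear] — {P1, P10, P11, P2, P4, P5, P6, P7, P8, P9}

P9; P7; P6; P10; P1; P11; P8; P4; P2; P5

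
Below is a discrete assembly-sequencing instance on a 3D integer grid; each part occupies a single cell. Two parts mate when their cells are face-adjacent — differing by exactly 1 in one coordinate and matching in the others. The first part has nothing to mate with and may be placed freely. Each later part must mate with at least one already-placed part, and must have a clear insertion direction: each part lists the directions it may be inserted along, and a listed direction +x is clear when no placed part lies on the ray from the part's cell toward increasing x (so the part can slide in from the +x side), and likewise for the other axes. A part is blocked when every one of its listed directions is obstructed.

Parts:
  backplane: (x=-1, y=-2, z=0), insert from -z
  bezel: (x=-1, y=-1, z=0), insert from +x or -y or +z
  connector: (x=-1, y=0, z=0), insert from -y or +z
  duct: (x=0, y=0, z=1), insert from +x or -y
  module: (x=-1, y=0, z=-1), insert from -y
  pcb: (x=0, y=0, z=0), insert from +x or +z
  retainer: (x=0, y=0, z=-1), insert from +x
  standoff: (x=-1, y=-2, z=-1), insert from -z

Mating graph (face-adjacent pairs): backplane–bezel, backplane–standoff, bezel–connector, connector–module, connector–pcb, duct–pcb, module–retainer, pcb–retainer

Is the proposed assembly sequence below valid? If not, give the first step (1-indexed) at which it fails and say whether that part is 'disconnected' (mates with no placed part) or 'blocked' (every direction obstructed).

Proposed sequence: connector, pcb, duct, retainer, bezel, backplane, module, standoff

Valid

1. connector@(-1, 0, 0) [-y clear] — {connector}
2. pcb@(0, 0, 0) [+x clear] — {connector, pcb}
3. duct@(0, 0, 1) [+x clear] — {connector, duct, pcb}
4. retainer@(0, 0, -1) [+x clear] — {connector, duct, pcb, retainer}
5. bezel@(-1, -1, 0) [+x clear] — {bezel, connector, duct, pcb, retainer}
6. backplane@(-1, -2, 0) [-z clear] — {backplane, bezel, connector, duct, pcb, retainer}
7. module@(-1, 0, -1) [-y clear] — {backplane, bezel, connector, duct, module, pcb, retainer}
8. standoff@(-1, -2, -1) [-z clear] — {backplane, bezel, connector, duct, module, pcb, retainer, standoff}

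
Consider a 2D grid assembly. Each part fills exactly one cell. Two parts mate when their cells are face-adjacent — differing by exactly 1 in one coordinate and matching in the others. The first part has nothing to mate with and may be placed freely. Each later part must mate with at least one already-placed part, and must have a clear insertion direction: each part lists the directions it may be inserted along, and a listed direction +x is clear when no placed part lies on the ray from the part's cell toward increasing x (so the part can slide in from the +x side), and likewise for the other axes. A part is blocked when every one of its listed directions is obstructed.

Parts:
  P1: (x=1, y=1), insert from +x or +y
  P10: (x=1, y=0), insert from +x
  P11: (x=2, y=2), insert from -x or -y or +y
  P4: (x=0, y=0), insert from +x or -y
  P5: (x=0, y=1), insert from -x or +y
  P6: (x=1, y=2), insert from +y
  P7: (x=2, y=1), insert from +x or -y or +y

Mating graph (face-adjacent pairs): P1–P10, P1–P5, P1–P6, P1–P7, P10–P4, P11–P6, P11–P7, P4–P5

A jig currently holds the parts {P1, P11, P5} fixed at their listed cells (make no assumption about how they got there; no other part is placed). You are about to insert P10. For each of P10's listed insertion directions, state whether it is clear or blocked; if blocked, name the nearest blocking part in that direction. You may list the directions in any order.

+x: clear

+x: ray from P10(1, 0) has no placed part ⇒ clear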